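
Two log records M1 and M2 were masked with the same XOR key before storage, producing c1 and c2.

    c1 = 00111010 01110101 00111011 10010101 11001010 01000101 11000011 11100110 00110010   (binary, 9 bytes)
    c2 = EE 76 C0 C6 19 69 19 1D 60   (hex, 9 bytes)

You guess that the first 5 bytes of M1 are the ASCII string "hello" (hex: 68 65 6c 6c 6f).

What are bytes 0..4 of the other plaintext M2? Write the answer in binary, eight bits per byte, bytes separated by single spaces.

10111100 01100110 10010111 00111111 10111100

First, c1 ⊕ c2 = (M1 ⊕ K) ⊕ (M2 ⊕ K) = M1 ⊕ M2, so the key drops out. Then M2 = (M1 ⊕ M2) ⊕ M1 over the first 5 bytes.
byte 0: (3a XOR ee) XOR 68 = d4 XOR 68 = bc
byte 1: (75 XOR 76) XOR 65 = 03 XOR 65 = 66
byte 2: (3b XOR c0) XOR 6c = fb XOR 6c = 97
byte 3: (95 XOR c6) XOR 6c = 53 XOR 6c = 3f
byte 4: (ca XOR 19) XOR 6f = d3 XOR 6f = bc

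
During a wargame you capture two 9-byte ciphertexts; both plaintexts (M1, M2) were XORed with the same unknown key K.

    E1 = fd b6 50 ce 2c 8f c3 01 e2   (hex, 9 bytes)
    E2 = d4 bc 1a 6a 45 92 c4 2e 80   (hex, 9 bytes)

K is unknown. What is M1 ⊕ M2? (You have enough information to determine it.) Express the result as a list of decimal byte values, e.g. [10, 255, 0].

[41, 10, 74, 164, 105, 29, 7, 47, 98]

E1 ⊕ E2 = (M1 ⊕ K) ⊕ (M2 ⊕ K) = M1 ⊕ M2 — the shared key cancels under XOR.
byte 0: fd XOR d4 = 29
byte 1: b6 XOR bc = 0a
byte 2: 50 XOR 1a = 4a
byte 3: ce XOR 6a = a4
byte 4: 2c XOR 45 = 69
byte 5: 8f XOR 92 = 1d
byte 6: c3 XOR c4 = 07
byte 7: 01 XOR 2e = 2f
byte 8: e2 XOR 80 = 62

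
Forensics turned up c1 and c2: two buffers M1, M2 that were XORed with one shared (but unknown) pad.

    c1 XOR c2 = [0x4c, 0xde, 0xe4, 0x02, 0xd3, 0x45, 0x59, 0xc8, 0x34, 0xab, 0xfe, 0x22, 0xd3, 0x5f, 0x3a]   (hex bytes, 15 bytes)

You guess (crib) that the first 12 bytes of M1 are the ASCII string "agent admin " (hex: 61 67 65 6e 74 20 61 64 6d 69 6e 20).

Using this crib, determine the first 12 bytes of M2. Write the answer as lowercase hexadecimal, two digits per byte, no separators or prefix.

2db9816ca76538ac59c29002

Since c1 ⊕ c2 = M1 ⊕ M2, XORing with the guessed M1 bytes yields the corresponding M2 bytes: M2 = (c1 ⊕ c2) ⊕ M1.
4c ⊕ 61 = 2d
de ⊕ 67 = b9
e4 ⊕ 65 = 81
02 ⊕ 6e = 6c
d3 ⊕ 74 = a7
45 ⊕ 20 = 65
59 ⊕ 61 = 38
c8 ⊕ 64 = ac
34 ⊕ 6d = 59
ab ⊕ 69 = c2
fe ⊕ 6e = 90
22 ⊕ 20 = 02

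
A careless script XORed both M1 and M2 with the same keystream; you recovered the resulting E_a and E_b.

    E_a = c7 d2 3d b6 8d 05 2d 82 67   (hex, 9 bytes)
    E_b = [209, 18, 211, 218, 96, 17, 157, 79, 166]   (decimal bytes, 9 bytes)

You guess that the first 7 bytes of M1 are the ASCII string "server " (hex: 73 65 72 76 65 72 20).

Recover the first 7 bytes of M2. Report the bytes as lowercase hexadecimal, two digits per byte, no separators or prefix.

65a59c1a886690

First, E_a ⊕ E_b = (M1 ⊕ K) ⊕ (M2 ⊕ K) = M1 ⊕ M2, so the key drops out. Then M2 = (M1 ⊕ M2) ⊕ M1 over the first 7 bytes.
byte 0: (c7 xor d1) xor 73 = 16 xor 73 = 65
byte 1: (d2 xor 12) xor 65 = c0 xor 65 = a5
byte 2: (3d xor d3) xor 72 = ee xor 72 = 9c
byte 3: (b6 xor da) xor 76 = 6c xor 76 = 1a
byte 4: (8d xor 60) xor 65 = ed xor 65 = 88
byte 5: (05 xor 11) xor 72 = 14 xor 72 = 66
byte 6: (2d xor 9d) xor 20 = b0 xor 20 = 90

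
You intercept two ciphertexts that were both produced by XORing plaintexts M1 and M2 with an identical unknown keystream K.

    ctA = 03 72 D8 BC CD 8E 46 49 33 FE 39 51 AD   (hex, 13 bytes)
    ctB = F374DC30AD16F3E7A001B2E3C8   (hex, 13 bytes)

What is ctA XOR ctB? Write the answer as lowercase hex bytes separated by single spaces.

f0 06 04 8c 60 98 b5 ae 93 ff 8b b2 65

ctA ⊕ ctB = (M1 ⊕ K) ⊕ (M2 ⊕ K) = M1 ⊕ M2 — the shared key cancels under XOR.
byte 0: 00000011 ⊕ 11110011 = 11110000
byte 1: 01110010 ⊕ 01110100 = 00000110
byte 2: 11011000 ⊕ 11011100 = 00000100
byte 3: 10111100 ⊕ 00110000 = 10001100
byte 4: 11001101 ⊕ 10101101 = 01100000
byte 5: 10001110 ⊕ 00010110 = 10011000
byte 6: 01000110 ⊕ 11110011 = 10110101
byte 7: 01001001 ⊕ 11100111 = 10101110
byte 8: 00110011 ⊕ 10100000 = 10010011
byte 9: 11111110 ⊕ 00000001 = 11111111
byte 10: 00111001 ⊕ 10110010 = 10001011
byte 11: 01010001 ⊕ 11100011 = 10110010
byte 12: 10101101 ⊕ 11001000 = 01100101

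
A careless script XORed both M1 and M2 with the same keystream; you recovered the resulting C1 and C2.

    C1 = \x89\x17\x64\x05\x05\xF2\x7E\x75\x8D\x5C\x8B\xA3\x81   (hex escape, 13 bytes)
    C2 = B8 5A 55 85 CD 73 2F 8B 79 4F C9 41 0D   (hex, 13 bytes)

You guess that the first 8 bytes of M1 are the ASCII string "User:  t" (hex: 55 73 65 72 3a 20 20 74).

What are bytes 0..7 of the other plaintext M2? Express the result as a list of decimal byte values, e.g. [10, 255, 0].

First, C1 ⊕ C2 = (M1 ⊕ K) ⊕ (M2 ⊕ K) = M1 ⊕ M2, so the key drops out. Then M2 = (M1 ⊕ M2) ⊕ M1 over the first 8 bytes.
byte 0: (89 XOR b8) XOR 55 = 31 XOR 55 = 64
byte 1: (17 XOR 5a) XOR 73 = 4d XOR 73 = 3e
byte 2: (64 XOR 55) XOR 65 = 31 XOR 65 = 54
byte 3: (05 XOR 85) XOR 72 = 80 XOR 72 = f2
byte 4: (05 XOR cd) XOR 3a = c8 XOR 3a = f2
byte 5: (f2 XOR 73) XOR 20 = 81 XOR 20 = a1
byte 6: (7e XOR 2f) XOR 20 = 51 XOR 20 = 71
byte 7: (75 XOR 8b) XOR 74 = fe XOR 74 = 8a

[100, 62, 84, 242, 242, 161, 113, 138]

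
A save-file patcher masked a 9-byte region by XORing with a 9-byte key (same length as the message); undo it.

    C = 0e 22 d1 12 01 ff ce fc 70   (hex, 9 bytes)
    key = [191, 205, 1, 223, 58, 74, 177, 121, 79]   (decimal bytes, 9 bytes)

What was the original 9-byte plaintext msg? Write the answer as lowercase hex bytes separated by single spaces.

b1 ef d0 cd 3b b5 7f 85 3f

XOR is its own inverse, so applying the key byte-wise gives the result directly.
0e xor bf = b1
22 xor cd = ef
d1 xor 01 = d0
12 xor df = cd
01 xor 3a = 3b
ff xor 4a = b5
ce xor b1 = 7f
fc xor 79 = 85
70 xor 4f = 3f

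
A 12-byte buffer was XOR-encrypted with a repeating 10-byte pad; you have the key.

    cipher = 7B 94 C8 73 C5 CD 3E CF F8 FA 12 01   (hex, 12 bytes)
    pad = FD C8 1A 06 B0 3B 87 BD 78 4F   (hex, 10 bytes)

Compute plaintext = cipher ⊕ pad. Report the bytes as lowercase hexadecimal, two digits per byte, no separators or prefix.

865cd27575f6b97280b5efc9

The 10-byte key repeats, so the effective keystream is fd c8 1a 06 b0 3b 87 bd 78 4f fd c8.
byte 0: 01111011 xor 11111101 = 10000110
byte 1: 10010100 xor 11001000 = 01011100
byte 2: 11001000 xor 00011010 = 11010010
byte 3: 01110011 xor 00000110 = 01110101
byte 4: 11000101 xor 10110000 = 01110101
byte 5: 11001101 xor 00111011 = 11110110
byte 6: 00111110 xor 10000111 = 10111001
byte 7: 11001111 xor 10111101 = 01110010
byte 8: 11111000 xor 01111000 = 10000000
byte 9: 11111010 xor 01001111 = 10110101
byte 10: 00010010 xor 11111101 = 11101111
byte 11: 00000001 xor 11001000 = 11001001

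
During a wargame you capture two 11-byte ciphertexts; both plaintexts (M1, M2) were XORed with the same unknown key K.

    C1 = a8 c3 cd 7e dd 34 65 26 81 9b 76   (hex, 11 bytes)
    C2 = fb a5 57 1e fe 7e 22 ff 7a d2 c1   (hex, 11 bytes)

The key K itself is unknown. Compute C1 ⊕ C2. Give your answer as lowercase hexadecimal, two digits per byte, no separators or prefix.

53669a60234a47d9fb49b7

C1 ⊕ C2 = (M1 ⊕ K) ⊕ (M2 ⊕ K) = M1 ⊕ M2 — the shared key cancels under XOR.
a8 ^ fb = 53
c3 ^ a5 = 66
cd ^ 57 = 9a
7e ^ 1e = 60
dd ^ fe = 23
34 ^ 7e = 4a
65 ^ 22 = 47
26 ^ ff = d9
81 ^ 7a = fb
9b ^ d2 = 49
76 ^ c1 = b7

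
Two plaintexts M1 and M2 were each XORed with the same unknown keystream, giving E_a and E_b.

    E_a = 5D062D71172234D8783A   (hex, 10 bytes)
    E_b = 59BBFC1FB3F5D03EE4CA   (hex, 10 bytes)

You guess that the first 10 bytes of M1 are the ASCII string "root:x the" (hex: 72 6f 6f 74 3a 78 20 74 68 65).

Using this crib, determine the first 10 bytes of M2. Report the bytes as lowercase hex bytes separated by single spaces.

First, E_a ⊕ E_b = (M1 ⊕ K) ⊕ (M2 ⊕ K) = M1 ⊕ M2, so the key drops out. Then M2 = (M1 ⊕ M2) ⊕ M1 over the first 10 bytes.
byte 0: (5d ^ 59) ^ 72 = 04 ^ 72 = 76
byte 1: (06 ^ bb) ^ 6f = bd ^ 6f = d2
byte 2: (2d ^ fc) ^ 6f = d1 ^ 6f = be
byte 3: (71 ^ 1f) ^ 74 = 6e ^ 74 = 1a
byte 4: (17 ^ b3) ^ 3a = a4 ^ 3a = 9e
byte 5: (22 ^ f5) ^ 78 = d7 ^ 78 = af
byte 6: (34 ^ d0) ^ 20 = e4 ^ 20 = c4
byte 7: (d8 ^ 3e) ^ 74 = e6 ^ 74 = 92
byte 8: (78 ^ e4) ^ 68 = 9c ^ 68 = f4
byte 9: (3a ^ ca) ^ 65 = f0 ^ 65 = 95

76 d2 be 1a 9e af c4 92 f4 95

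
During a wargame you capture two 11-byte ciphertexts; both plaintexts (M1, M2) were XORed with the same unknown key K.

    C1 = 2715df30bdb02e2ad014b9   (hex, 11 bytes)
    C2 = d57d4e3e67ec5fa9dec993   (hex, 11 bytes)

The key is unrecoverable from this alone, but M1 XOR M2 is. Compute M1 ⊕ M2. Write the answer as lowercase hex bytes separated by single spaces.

C1 ⊕ C2 = (M1 ⊕ K) ⊕ (M2 ⊕ K) = M1 ⊕ M2 — the shared key cancels under XOR.
27 xor d5 = f2
15 xor 7d = 68
df xor 4e = 91
30 xor 3e = 0e
bd xor 67 = da
b0 xor ec = 5c
2e xor 5f = 71
2a xor a9 = 83
d0 xor de = 0e
14 xor c9 = dd
b9 xor 93 = 2a

f2 68 91 0e da 5c 71 83 0e dd 2a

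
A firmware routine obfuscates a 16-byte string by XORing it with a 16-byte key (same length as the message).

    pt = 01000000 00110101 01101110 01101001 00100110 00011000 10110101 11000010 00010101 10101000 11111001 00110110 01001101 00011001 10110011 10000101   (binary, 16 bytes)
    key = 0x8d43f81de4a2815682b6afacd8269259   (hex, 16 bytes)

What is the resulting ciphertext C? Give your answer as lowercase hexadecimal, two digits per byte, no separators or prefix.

XOR is its own inverse, so applying the key byte-wise gives the result directly.
byte 0: 40 ^ 8d = cd
byte 1: 35 ^ 43 = 76
byte 2: 6e ^ f8 = 96
byte 3: 69 ^ 1d = 74
byte 4: 26 ^ e4 = c2
byte 5: 18 ^ a2 = ba
byte 6: b5 ^ 81 = 34
byte 7: c2 ^ 56 = 94
byte 8: 15 ^ 82 = 97
byte 9: a8 ^ b6 = 1e
byte 10: f9 ^ af = 56
byte 11: 36 ^ ac = 9a
byte 12: 4d ^ d8 = 95
byte 13: 19 ^ 26 = 3f
byte 14: b3 ^ 92 = 21
byte 15: 85 ^ 59 = dc

cd769674c2ba3494971e569a953f21dc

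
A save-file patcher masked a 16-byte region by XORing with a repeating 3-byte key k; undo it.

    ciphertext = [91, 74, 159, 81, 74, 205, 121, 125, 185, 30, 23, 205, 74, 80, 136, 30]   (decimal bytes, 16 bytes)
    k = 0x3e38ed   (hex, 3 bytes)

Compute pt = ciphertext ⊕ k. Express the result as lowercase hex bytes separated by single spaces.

The 3-byte key repeats, so the effective keystream is 3e 38 ed 3e 38 ed 3e 38 ed 3e 38 ed 3e 38 ed 3e.
byte 0: 5b ⊕ 3e = 65
byte 1: 4a ⊕ 38 = 72
byte 2: 9f ⊕ ed = 72
byte 3: 51 ⊕ 3e = 6f
byte 4: 4a ⊕ 38 = 72
byte 5: cd ⊕ ed = 20
byte 6: 79 ⊕ 3e = 47
byte 7: 7d ⊕ 38 = 45
byte 8: b9 ⊕ ed = 54
byte 9: 1e ⊕ 3e = 20
byte 10: 17 ⊕ 38 = 2f
byte 11: cd ⊕ ed = 20
byte 12: 4a ⊕ 3e = 74
byte 13: 50 ⊕ 38 = 68
byte 14: 88 ⊕ ed = 65
byte 15: 1e ⊕ 3e = 20

65 72 72 6f 72 20 47 45 54 20 2f 20 74 68 65 20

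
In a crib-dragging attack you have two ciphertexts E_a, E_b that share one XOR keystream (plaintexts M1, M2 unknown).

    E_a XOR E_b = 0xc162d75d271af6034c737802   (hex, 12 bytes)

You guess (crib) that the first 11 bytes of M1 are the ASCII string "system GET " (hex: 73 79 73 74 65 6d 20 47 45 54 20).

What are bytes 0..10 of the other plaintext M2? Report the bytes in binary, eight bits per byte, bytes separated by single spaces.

10110010 00011011 10100100 00101001 01000010 01110111 11010110 01000100 00001001 00100111 01011000

Since E_a ⊕ E_b = M1 ⊕ M2, XORing with the guessed M1 bytes yields the corresponding M2 bytes: M2 = (E_a ⊕ E_b) ⊕ M1.
c1 ⊕ 73 = b2
62 ⊕ 79 = 1b
d7 ⊕ 73 = a4
5d ⊕ 74 = 29
27 ⊕ 65 = 42
1a ⊕ 6d = 77
f6 ⊕ 20 = d6
03 ⊕ 47 = 44
4c ⊕ 45 = 09
73 ⊕ 54 = 27
78 ⊕ 20 = 58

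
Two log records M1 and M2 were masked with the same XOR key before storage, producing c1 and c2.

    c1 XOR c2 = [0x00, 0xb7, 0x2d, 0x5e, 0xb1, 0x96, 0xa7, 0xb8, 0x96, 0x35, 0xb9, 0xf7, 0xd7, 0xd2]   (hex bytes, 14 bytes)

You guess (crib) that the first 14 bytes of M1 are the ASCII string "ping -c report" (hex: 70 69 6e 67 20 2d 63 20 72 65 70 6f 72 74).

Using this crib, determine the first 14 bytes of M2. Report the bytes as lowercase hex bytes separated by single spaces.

Since c1 ⊕ c2 = M1 ⊕ M2, XORing with the guessed M1 bytes yields the corresponding M2 bytes: M2 = (c1 ⊕ c2) ⊕ M1.
00 XOR 70 = 70
b7 XOR 69 = de
2d XOR 6e = 43
5e XOR 67 = 39
b1 XOR 20 = 91
96 XOR 2d = bb
a7 XOR 63 = c4
b8 XOR 20 = 98
96 XOR 72 = e4
35 XOR 65 = 50
b9 XOR 70 = c9
f7 XOR 6f = 98
d7 XOR 72 = a5
d2 XOR 74 = a6

70 de 43 39 91 bb c4 98 e4 50 c9 98 a5 a6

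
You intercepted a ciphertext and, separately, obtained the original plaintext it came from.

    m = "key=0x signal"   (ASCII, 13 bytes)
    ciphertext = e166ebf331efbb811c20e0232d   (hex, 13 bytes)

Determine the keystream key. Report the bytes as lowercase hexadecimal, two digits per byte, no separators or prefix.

Since ciphertext = m ⊕ key, XORing both sides with m gives key = m ⊕ ciphertext.
01101011 ^ 11100001 = 10001010
01100101 ^ 01100110 = 00000011
01111001 ^ 11101011 = 10010010
00111101 ^ 11110011 = 11001110
00110000 ^ 00110001 = 00000001
01111000 ^ 11101111 = 10010111
00100000 ^ 10111011 = 10011011
01110011 ^ 10000001 = 11110010
01101001 ^ 00011100 = 01110101
01100111 ^ 00100000 = 01000111
01101110 ^ 11100000 = 10001110
01100001 ^ 00100011 = 01000010
01101100 ^ 00101101 = 01000001

8a0392ce01979bf275478e4241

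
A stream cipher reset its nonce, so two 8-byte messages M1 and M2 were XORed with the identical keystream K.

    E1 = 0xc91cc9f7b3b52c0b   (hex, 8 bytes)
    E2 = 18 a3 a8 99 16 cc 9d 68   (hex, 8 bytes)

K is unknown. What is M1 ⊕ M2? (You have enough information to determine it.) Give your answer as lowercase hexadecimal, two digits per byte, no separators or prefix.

E1 ⊕ E2 = (M1 ⊕ K) ⊕ (M2 ⊕ K) = M1 ⊕ M2 — the shared key cancels under XOR.
c9 ⊕ 18 = d1
1c ⊕ a3 = bf
c9 ⊕ a8 = 61
f7 ⊕ 99 = 6e
b3 ⊕ 16 = a5
b5 ⊕ cc = 79
2c ⊕ 9d = b1
0b ⊕ 68 = 63

d1bf616ea579b163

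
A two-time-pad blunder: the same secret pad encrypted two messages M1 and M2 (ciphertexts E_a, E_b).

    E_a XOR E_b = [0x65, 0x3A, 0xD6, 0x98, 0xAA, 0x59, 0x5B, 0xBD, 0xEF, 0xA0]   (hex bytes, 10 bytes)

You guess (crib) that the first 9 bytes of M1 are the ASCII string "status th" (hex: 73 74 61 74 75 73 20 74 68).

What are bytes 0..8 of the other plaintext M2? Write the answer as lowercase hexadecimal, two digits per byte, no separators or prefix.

164eb7ecdf2a7bc987

Since E_a ⊕ E_b = M1 ⊕ M2, XORing with the guessed M1 bytes yields the corresponding M2 bytes: M2 = (E_a ⊕ E_b) ⊕ M1.
byte 0: 101 XOR 115 =  22
byte 1:  58 XOR 116 =  78
byte 2: 214 XOR  97 = 183
byte 3: 152 XOR 116 = 236
byte 4: 170 XOR 117 = 223
byte 5:  89 XOR 115 =  42
byte 6:  91 XOR  32 = 123
byte 7: 189 XOR 116 = 201
byte 8: 239 XOR 104 = 135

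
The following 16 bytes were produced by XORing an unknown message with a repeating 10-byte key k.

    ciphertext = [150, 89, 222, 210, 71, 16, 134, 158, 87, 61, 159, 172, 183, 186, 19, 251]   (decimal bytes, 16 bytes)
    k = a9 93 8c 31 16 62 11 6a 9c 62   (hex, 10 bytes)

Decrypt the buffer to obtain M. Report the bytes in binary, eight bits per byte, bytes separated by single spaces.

00111111 11001010 01010010 11100011 01010001 01110010 10010111 11110100 11001011 01011111 00110110 00111111 00111011 10001011 00000101 10011001

The 10-byte key repeats, so the effective keystream is a9 93 8c 31 16 62 11 6a 9c 62 a9 93 8c 31 16 62.
byte 0: 96 ⊕ a9 = 3f
byte 1: 59 ⊕ 93 = ca
byte 2: de ⊕ 8c = 52
byte 3: d2 ⊕ 31 = e3
byte 4: 47 ⊕ 16 = 51
byte 5: 10 ⊕ 62 = 72
byte 6: 86 ⊕ 11 = 97
byte 7: 9e ⊕ 6a = f4
byte 8: 57 ⊕ 9c = cb
byte 9: 3d ⊕ 62 = 5f
byte 10: 9f ⊕ a9 = 36
byte 11: ac ⊕ 93 = 3f
byte 12: b7 ⊕ 8c = 3b
byte 13: ba ⊕ 31 = 8b
byte 14: 13 ⊕ 16 = 05
byte 15: fb ⊕ 62 = 99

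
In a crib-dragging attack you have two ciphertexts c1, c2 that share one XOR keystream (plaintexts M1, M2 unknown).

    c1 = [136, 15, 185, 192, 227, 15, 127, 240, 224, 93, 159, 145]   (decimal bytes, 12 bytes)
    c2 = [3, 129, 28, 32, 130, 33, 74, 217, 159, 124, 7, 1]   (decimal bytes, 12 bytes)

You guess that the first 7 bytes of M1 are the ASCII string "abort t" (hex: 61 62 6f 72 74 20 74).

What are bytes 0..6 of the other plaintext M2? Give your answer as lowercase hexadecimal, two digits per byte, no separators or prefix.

First, c1 ⊕ c2 = (M1 ⊕ K) ⊕ (M2 ⊕ K) = M1 ⊕ M2, so the key drops out. Then M2 = (M1 ⊕ M2) ⊕ M1 over the first 7 bytes.
byte 0: (88 xor 03) xor 61 = 8b xor 61 = ea
byte 1: (0f xor 81) xor 62 = 8e xor 62 = ec
byte 2: (b9 xor 1c) xor 6f = a5 xor 6f = ca
byte 3: (c0 xor 20) xor 72 = e0 xor 72 = 92
byte 4: (e3 xor 82) xor 74 = 61 xor 74 = 15
byte 5: (0f xor 21) xor 20 = 2e xor 20 = 0e
byte 6: (7f xor 4a) xor 74 = 35 xor 74 = 41

eaecca92150e41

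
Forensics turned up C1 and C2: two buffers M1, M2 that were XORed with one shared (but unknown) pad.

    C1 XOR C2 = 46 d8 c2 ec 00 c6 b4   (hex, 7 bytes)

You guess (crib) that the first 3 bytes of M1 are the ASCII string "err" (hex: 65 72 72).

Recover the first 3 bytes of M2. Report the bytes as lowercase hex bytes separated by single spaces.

Since C1 ⊕ C2 = M1 ⊕ M2, XORing with the guessed M1 bytes yields the corresponding M2 bytes: M2 = (C1 ⊕ C2) ⊕ M1.
 70 xor 101 =  35
216 xor 114 = 170
194 xor 114 = 176

23 aa b0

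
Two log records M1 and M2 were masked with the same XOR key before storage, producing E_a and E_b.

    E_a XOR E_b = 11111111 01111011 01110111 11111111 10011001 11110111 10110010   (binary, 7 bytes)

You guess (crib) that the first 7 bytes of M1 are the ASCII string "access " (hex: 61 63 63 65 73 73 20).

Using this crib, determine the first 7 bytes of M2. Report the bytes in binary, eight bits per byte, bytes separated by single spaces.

10011110 00011000 00010100 10011010 11101010 10000100 10010010

Since E_a ⊕ E_b = M1 ⊕ M2, XORing with the guessed M1 bytes yields the corresponding M2 bytes: M2 = (E_a ⊕ E_b) ⊕ M1.
byte 0: ff ⊕ 61 = 9e
byte 1: 7b ⊕ 63 = 18
byte 2: 77 ⊕ 63 = 14
byte 3: ff ⊕ 65 = 9a
byte 4: 99 ⊕ 73 = ea
byte 5: f7 ⊕ 73 = 84
byte 6: b2 ⊕ 20 = 92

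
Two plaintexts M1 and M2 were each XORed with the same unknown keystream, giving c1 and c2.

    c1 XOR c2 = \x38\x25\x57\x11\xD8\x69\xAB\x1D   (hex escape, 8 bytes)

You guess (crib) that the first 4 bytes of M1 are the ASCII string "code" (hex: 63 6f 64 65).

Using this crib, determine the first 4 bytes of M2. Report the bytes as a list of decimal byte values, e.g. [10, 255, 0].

Since c1 ⊕ c2 = M1 ⊕ M2, XORing with the guessed M1 bytes yields the corresponding M2 bytes: M2 = (c1 ⊕ c2) ⊕ M1.
byte 0: 38 ⊕ 63 = 5b
byte 1: 25 ⊕ 6f = 4a
byte 2: 57 ⊕ 64 = 33
byte 3: 11 ⊕ 65 = 74

[91, 74, 51, 116]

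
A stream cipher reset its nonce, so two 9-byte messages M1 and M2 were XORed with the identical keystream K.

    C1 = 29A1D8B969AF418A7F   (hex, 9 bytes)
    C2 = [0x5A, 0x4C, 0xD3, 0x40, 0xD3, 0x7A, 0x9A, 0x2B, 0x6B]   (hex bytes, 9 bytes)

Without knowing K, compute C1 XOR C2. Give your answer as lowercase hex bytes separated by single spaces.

73 ed 0b f9 ba d5 db a1 14

C1 ⊕ C2 = (M1 ⊕ K) ⊕ (M2 ⊕ K) = M1 ⊕ M2 — the shared key cancels under XOR.
byte 0: 29 xor 5a = 73
byte 1: a1 xor 4c = ed
byte 2: d8 xor d3 = 0b
byte 3: b9 xor 40 = f9
byte 4: 69 xor d3 = ba
byte 5: af xor 7a = d5
byte 6: 41 xor 9a = db
byte 7: 8a xor 2b = a1
byte 8: 7f xor 6b = 14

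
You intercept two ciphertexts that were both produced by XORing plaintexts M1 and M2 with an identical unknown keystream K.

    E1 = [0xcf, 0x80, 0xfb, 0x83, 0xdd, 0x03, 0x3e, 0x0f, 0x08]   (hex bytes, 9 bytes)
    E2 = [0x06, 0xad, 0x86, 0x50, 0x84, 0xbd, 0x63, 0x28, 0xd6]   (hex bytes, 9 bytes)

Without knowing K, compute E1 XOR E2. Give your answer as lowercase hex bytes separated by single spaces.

c9 2d 7d d3 59 be 5d 27 de

E1 ⊕ E2 = (M1 ⊕ K) ⊕ (M2 ⊕ K) = M1 ⊕ M2 — the shared key cancels under XOR.
byte 0: 11001111 ^ 00000110 = 11001001
byte 1: 10000000 ^ 10101101 = 00101101
byte 2: 11111011 ^ 10000110 = 01111101
byte 3: 10000011 ^ 01010000 = 11010011
byte 4: 11011101 ^ 10000100 = 01011001
byte 5: 00000011 ^ 10111101 = 10111110
byte 6: 00111110 ^ 01100011 = 01011101
byte 7: 00001111 ^ 00101000 = 00100111
byte 8: 00001000 ^ 11010110 = 11011110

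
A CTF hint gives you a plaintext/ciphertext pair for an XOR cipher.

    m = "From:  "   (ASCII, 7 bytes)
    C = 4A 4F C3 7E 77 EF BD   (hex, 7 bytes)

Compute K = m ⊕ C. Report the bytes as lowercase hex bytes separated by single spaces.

0c 3d ac 13 4d cf 9d

Since C = m ⊕ K, XORing both sides with m gives K = m ⊕ C.
01000110 ^ 01001010 = 00001100
01110010 ^ 01001111 = 00111101
01101111 ^ 11000011 = 10101100
01101101 ^ 01111110 = 00010011
00111010 ^ 01110111 = 01001101
00100000 ^ 11101111 = 11001111
00100000 ^ 10111101 = 10011101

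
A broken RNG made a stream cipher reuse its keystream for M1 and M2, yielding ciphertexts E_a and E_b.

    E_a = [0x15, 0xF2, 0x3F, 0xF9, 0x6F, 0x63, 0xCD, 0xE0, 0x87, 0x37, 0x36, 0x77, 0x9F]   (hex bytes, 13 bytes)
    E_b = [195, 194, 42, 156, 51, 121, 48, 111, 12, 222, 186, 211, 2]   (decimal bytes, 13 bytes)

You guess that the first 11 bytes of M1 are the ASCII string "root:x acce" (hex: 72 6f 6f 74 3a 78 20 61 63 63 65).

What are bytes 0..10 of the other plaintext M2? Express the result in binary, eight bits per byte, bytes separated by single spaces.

First, E_a ⊕ E_b = (M1 ⊕ K) ⊕ (M2 ⊕ K) = M1 ⊕ M2, so the key drops out. Then M2 = (M1 ⊕ M2) ⊕ M1 over the first 11 bytes.
byte 0: (15 xor c3) xor 72 = d6 xor 72 = a4
byte 1: (f2 xor c2) xor 6f = 30 xor 6f = 5f
byte 2: (3f xor 2a) xor 6f = 15 xor 6f = 7a
byte 3: (f9 xor 9c) xor 74 = 65 xor 74 = 11
byte 4: (6f xor 33) xor 3a = 5c xor 3a = 66
byte 5: (63 xor 79) xor 78 = 1a xor 78 = 62
byte 6: (cd xor 30) xor 20 = fd xor 20 = dd
byte 7: (e0 xor 6f) xor 61 = 8f xor 61 = ee
byte 8: (87 xor 0c) xor 63 = 8b xor 63 = e8
byte 9: (37 xor de) xor 63 = e9 xor 63 = 8a
byte 10: (36 xor ba) xor 65 = 8c xor 65 = e9

10100100 01011111 01111010 00010001 01100110 01100010 11011101 11101110 11101000 10001010 11101001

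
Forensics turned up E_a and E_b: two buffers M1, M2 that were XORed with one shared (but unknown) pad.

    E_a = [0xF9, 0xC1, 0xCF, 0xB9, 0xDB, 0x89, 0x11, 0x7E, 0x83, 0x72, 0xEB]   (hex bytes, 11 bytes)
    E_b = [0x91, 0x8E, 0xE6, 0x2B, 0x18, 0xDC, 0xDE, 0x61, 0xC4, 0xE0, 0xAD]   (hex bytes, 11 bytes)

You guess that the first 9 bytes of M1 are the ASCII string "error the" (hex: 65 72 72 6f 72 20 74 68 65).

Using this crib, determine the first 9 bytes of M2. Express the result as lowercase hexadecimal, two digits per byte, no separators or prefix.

First, E_a ⊕ E_b = (M1 ⊕ K) ⊕ (M2 ⊕ K) = M1 ⊕ M2, so the key drops out. Then M2 = (M1 ⊕ M2) ⊕ M1 over the first 9 bytes.
byte 0: (f9 ^ 91) ^ 65 = 68 ^ 65 = 0d
byte 1: (c1 ^ 8e) ^ 72 = 4f ^ 72 = 3d
byte 2: (cf ^ e6) ^ 72 = 29 ^ 72 = 5b
byte 3: (b9 ^ 2b) ^ 6f = 92 ^ 6f = fd
byte 4: (db ^ 18) ^ 72 = c3 ^ 72 = b1
byte 5: (89 ^ dc) ^ 20 = 55 ^ 20 = 75
byte 6: (11 ^ de) ^ 74 = cf ^ 74 = bb
byte 7: (7e ^ 61) ^ 68 = 1f ^ 68 = 77
byte 8: (83 ^ c4) ^ 65 = 47 ^ 65 = 22

0d3d5bfdb175bb7722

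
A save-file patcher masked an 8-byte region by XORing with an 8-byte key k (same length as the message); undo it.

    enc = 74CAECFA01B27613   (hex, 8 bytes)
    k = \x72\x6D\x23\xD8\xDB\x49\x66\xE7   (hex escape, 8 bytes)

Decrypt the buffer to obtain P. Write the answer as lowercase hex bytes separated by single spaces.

06 a7 cf 22 da fb 10 f4

XOR is its own inverse, so applying the key byte-wise gives the result directly.
74 XOR 72 = 06
ca XOR 6d = a7
ec XOR 23 = cf
fa XOR d8 = 22
01 XOR db = da
b2 XOR 49 = fb
76 XOR 66 = 10
13 XOR e7 = f4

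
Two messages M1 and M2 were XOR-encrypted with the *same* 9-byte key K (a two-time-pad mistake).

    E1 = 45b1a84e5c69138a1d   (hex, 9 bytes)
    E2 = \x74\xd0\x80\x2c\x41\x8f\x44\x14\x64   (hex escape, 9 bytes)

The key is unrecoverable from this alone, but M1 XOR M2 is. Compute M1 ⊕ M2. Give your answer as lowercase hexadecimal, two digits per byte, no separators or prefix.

E1 ⊕ E2 = (M1 ⊕ K) ⊕ (M2 ⊕ K) = M1 ⊕ M2 — the shared key cancels under XOR.
byte 0: 45 xor 74 = 31
byte 1: b1 xor d0 = 61
byte 2: a8 xor 80 = 28
byte 3: 4e xor 2c = 62
byte 4: 5c xor 41 = 1d
byte 5: 69 xor 8f = e6
byte 6: 13 xor 44 = 57
byte 7: 8a xor 14 = 9e
byte 8: 1d xor 64 = 79

316128621de6579e79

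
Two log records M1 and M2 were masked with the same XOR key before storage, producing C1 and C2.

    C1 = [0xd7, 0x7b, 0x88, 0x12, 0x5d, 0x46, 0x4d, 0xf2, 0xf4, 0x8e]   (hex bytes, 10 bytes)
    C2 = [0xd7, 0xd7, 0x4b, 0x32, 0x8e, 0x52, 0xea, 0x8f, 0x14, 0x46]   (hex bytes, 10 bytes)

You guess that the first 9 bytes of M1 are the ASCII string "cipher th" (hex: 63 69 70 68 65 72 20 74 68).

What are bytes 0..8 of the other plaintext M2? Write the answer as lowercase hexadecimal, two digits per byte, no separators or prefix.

63c5b348b666870988

First, C1 ⊕ C2 = (M1 ⊕ K) ⊕ (M2 ⊕ K) = M1 ⊕ M2, so the key drops out. Then M2 = (M1 ⊕ M2) ⊕ M1 over the first 9 bytes.
byte 0: (d7 ⊕ d7) ⊕ 63 = 00 ⊕ 63 = 63
byte 1: (7b ⊕ d7) ⊕ 69 = ac ⊕ 69 = c5
byte 2: (88 ⊕ 4b) ⊕ 70 = c3 ⊕ 70 = b3
byte 3: (12 ⊕ 32) ⊕ 68 = 20 ⊕ 68 = 48
byte 4: (5d ⊕ 8e) ⊕ 65 = d3 ⊕ 65 = b6
byte 5: (46 ⊕ 52) ⊕ 72 = 14 ⊕ 72 = 66
byte 6: (4d ⊕ ea) ⊕ 20 = a7 ⊕ 20 = 87
byte 7: (f2 ⊕ 8f) ⊕ 74 = 7d ⊕ 74 = 09
byte 8: (f4 ⊕ 14) ⊕ 68 = e0 ⊕ 68 = 88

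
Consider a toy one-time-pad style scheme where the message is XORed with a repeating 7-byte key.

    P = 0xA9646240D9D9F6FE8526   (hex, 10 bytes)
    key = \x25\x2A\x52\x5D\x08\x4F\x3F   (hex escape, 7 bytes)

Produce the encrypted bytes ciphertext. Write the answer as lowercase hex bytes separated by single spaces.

8c 4e 30 1d d1 96 c9 db af 74

The 7-byte key repeats, so the effective keystream is 25 2a 52 5d 08 4f 3f 25 2a 52.
byte 0: 169 ⊕  37 = 140
byte 1: 100 ⊕  42 =  78
byte 2:  98 ⊕  82 =  48
byte 3:  64 ⊕  93 =  29
byte 4: 217 ⊕   8 = 209
byte 5: 217 ⊕  79 = 150
byte 6: 246 ⊕  63 = 201
byte 7: 254 ⊕  37 = 219
byte 8: 133 ⊕  42 = 175
byte 9:  38 ⊕  82 = 116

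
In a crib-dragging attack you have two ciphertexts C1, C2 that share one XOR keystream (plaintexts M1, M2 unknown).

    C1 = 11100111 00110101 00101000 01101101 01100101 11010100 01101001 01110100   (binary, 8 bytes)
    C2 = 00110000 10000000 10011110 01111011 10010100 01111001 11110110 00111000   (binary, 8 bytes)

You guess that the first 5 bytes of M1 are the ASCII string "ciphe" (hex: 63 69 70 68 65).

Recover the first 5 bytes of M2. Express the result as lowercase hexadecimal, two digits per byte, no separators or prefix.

First, C1 ⊕ C2 = (M1 ⊕ K) ⊕ (M2 ⊕ K) = M1 ⊕ M2, so the key drops out. Then M2 = (M1 ⊕ M2) ⊕ M1 over the first 5 bytes.
byte 0: (e7 XOR 30) XOR 63 = d7 XOR 63 = b4
byte 1: (35 XOR 80) XOR 69 = b5 XOR 69 = dc
byte 2: (28 XOR 9e) XOR 70 = b6 XOR 70 = c6
byte 3: (6d XOR 7b) XOR 68 = 16 XOR 68 = 7e
byte 4: (65 XOR 94) XOR 65 = f1 XOR 65 = 94

b4dcc67e94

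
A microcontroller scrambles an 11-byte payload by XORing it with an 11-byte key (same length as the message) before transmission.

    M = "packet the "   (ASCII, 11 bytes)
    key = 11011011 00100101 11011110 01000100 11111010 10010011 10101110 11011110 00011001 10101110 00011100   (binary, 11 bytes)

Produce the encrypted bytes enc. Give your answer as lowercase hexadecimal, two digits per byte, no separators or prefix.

XOR is its own inverse, so applying the key byte-wise gives the result directly.
70 ^ db = ab
61 ^ 25 = 44
63 ^ de = bd
6b ^ 44 = 2f
65 ^ fa = 9f
74 ^ 93 = e7
20 ^ ae = 8e
74 ^ de = aa
68 ^ 19 = 71
65 ^ ae = cb
20 ^ 1c = 3c

ab44bd2f9fe78eaa71cb3c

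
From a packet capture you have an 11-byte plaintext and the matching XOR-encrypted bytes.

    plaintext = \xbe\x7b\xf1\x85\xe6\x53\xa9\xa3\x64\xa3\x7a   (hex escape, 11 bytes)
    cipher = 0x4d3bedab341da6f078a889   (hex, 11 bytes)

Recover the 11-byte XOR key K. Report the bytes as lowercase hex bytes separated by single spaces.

Since cipher = plaintext ⊕ K, XORing both sides with plaintext gives K = plaintext ⊕ cipher.
be ^ 4d = f3
7b ^ 3b = 40
f1 ^ ed = 1c
85 ^ ab = 2e
e6 ^ 34 = d2
53 ^ 1d = 4e
a9 ^ a6 = 0f
a3 ^ f0 = 53
64 ^ 78 = 1c
a3 ^ a8 = 0b
7a ^ 89 = f3

f3 40 1c 2e d2 4e 0f 53 1c 0b f3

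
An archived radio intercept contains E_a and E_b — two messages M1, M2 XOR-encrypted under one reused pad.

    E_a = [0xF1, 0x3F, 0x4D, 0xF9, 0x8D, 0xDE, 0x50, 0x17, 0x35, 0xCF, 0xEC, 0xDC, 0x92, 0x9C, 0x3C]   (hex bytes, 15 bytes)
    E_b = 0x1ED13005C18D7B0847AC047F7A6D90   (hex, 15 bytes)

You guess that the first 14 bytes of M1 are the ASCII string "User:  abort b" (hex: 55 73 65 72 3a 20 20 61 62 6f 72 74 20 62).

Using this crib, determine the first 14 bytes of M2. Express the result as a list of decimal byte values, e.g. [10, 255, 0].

[186, 157, 24, 142, 118, 115, 11, 126, 16, 12, 154, 215, 200, 147]

First, E_a ⊕ E_b = (M1 ⊕ K) ⊕ (M2 ⊕ K) = M1 ⊕ M2, so the key drops out. Then M2 = (M1 ⊕ M2) ⊕ M1 over the first 14 bytes.
byte 0: (f1 XOR 1e) XOR 55 = ef XOR 55 = ba
byte 1: (3f XOR d1) XOR 73 = ee XOR 73 = 9d
byte 2: (4d XOR 30) XOR 65 = 7d XOR 65 = 18
byte 3: (f9 XOR 05) XOR 72 = fc XOR 72 = 8e
byte 4: (8d XOR c1) XOR 3a = 4c XOR 3a = 76
byte 5: (de XOR 8d) XOR 20 = 53 XOR 20 = 73
byte 6: (50 XOR 7b) XOR 20 = 2b XOR 20 = 0b
byte 7: (17 XOR 08) XOR 61 = 1f XOR 61 = 7e
byte 8: (35 XOR 47) XOR 62 = 72 XOR 62 = 10
byte 9: (cf XOR ac) XOR 6f = 63 XOR 6f = 0c
byte 10: (ec XOR 04) XOR 72 = e8 XOR 72 = 9a
byte 11: (dc XOR 7f) XOR 74 = a3 XOR 74 = d7
byte 12: (92 XOR 7a) XOR 20 = e8 XOR 20 = c8
byte 13: (9c XOR 6d) XOR 62 = f1 XOR 62 = 93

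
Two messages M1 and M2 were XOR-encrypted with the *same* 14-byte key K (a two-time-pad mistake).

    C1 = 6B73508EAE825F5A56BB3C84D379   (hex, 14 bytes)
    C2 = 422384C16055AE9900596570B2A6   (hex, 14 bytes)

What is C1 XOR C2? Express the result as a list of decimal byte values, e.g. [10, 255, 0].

[41, 80, 212, 79, 206, 215, 241, 195, 86, 226, 89, 244, 97, 223]

C1 ⊕ C2 = (M1 ⊕ K) ⊕ (M2 ⊕ K) = M1 ⊕ M2 — the shared key cancels under XOR.
byte 0: 01101011 ⊕ 01000010 = 00101001
byte 1: 01110011 ⊕ 00100011 = 01010000
byte 2: 01010000 ⊕ 10000100 = 11010100
byte 3: 10001110 ⊕ 11000001 = 01001111
byte 4: 10101110 ⊕ 01100000 = 11001110
byte 5: 10000010 ⊕ 01010101 = 11010111
byte 6: 01011111 ⊕ 10101110 = 11110001
byte 7: 01011010 ⊕ 10011001 = 11000011
byte 8: 01010110 ⊕ 00000000 = 01010110
byte 9: 10111011 ⊕ 01011001 = 11100010
byte 10: 00111100 ⊕ 01100101 = 01011001
byte 11: 10000100 ⊕ 01110000 = 11110100
byte 12: 11010011 ⊕ 10110010 = 01100001
byte 13: 01111001 ⊕ 10100110 = 11011111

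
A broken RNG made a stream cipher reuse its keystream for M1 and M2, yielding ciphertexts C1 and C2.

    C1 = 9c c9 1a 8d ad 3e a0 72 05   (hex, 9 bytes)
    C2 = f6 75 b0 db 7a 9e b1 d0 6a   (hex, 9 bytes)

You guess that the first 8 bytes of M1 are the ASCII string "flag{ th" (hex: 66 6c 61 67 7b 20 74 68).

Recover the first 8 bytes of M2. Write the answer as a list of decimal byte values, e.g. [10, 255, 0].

[12, 208, 203, 49, 172, 128, 101, 202]

First, C1 ⊕ C2 = (M1 ⊕ K) ⊕ (M2 ⊕ K) = M1 ⊕ M2, so the key drops out. Then M2 = (M1 ⊕ M2) ⊕ M1 over the first 8 bytes.
byte 0: (9c ⊕ f6) ⊕ 66 = 6a ⊕ 66 = 0c
byte 1: (c9 ⊕ 75) ⊕ 6c = bc ⊕ 6c = d0
byte 2: (1a ⊕ b0) ⊕ 61 = aa ⊕ 61 = cb
byte 3: (8d ⊕ db) ⊕ 67 = 56 ⊕ 67 = 31
byte 4: (ad ⊕ 7a) ⊕ 7b = d7 ⊕ 7b = ac
byte 5: (3e ⊕ 9e) ⊕ 20 = a0 ⊕ 20 = 80
byte 6: (a0 ⊕ b1) ⊕ 74 = 11 ⊕ 74 = 65
byte 7: (72 ⊕ d0) ⊕ 68 = a2 ⊕ 68 = ca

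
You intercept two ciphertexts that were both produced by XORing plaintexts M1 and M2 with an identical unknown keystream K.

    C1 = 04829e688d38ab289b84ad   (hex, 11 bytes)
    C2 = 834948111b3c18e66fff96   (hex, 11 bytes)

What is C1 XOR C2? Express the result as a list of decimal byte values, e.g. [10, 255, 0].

C1 ⊕ C2 = (M1 ⊕ K) ⊕ (M2 ⊕ K) = M1 ⊕ M2 — the shared key cancels under XOR.
04 XOR 83 = 87
82 XOR 49 = cb
9e XOR 48 = d6
68 XOR 11 = 79
8d XOR 1b = 96
38 XOR 3c = 04
ab XOR 18 = b3
28 XOR e6 = ce
9b XOR 6f = f4
84 XOR ff = 7b
ad XOR 96 = 3b

[135, 203, 214, 121, 150, 4, 179, 206, 244, 123, 59]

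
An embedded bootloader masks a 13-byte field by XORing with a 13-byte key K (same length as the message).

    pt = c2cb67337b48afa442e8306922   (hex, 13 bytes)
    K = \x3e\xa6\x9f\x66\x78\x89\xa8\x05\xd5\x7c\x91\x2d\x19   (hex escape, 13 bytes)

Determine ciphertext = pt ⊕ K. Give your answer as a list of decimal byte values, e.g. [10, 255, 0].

[252, 109, 248, 85, 3, 193, 7, 161, 151, 148, 161, 68, 59]

XOR is its own inverse, so applying the key byte-wise gives the result directly.
c2 XOR 3e = fc
cb XOR a6 = 6d
67 XOR 9f = f8
33 XOR 66 = 55
7b XOR 78 = 03
48 XOR 89 = c1
af XOR a8 = 07
a4 XOR 05 = a1
42 XOR d5 = 97
e8 XOR 7c = 94
30 XOR 91 = a1
69 XOR 2d = 44
22 XOR 19 = 3b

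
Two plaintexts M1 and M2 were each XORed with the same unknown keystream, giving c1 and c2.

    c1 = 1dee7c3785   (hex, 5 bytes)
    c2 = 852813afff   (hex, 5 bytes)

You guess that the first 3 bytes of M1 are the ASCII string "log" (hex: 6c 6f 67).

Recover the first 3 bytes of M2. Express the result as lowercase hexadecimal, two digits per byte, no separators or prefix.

f4a908

First, c1 ⊕ c2 = (M1 ⊕ K) ⊕ (M2 ⊕ K) = M1 ⊕ M2, so the key drops out. Then M2 = (M1 ⊕ M2) ⊕ M1 over the first 3 bytes.
byte 0: (1d ⊕ 85) ⊕ 6c = 98 ⊕ 6c = f4
byte 1: (ee ⊕ 28) ⊕ 6f = c6 ⊕ 6f = a9
byte 2: (7c ⊕ 13) ⊕ 67 = 6f ⊕ 67 = 08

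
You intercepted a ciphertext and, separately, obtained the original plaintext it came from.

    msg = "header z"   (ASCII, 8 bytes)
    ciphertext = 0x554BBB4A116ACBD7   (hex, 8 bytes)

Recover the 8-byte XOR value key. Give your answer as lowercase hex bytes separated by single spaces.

3d 2e da 2e 74 18 eb ad

Since ciphertext = msg ⊕ key, XORing both sides with msg gives key = msg ⊕ ciphertext.
byte 0: 01101000 XOR 01010101 = 00111101
byte 1: 01100101 XOR 01001011 = 00101110
byte 2: 01100001 XOR 10111011 = 11011010
byte 3: 01100100 XOR 01001010 = 00101110
byte 4: 01100101 XOR 00010001 = 01110100
byte 5: 01110010 XOR 01101010 = 00011000
byte 6: 00100000 XOR 11001011 = 11101011
byte 7: 01111010 XOR 11010111 = 10101101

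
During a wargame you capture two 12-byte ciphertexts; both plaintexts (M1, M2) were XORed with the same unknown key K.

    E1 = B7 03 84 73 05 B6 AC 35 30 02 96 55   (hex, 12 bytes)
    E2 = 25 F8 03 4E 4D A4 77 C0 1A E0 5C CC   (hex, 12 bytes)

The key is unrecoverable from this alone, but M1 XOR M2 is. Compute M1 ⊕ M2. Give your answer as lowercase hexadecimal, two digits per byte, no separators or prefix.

92fb873d4812dbf52ae2ca99

E1 ⊕ E2 = (M1 ⊕ K) ⊕ (M2 ⊕ K) = M1 ⊕ M2 — the shared key cancels under XOR.
10110111 xor 00100101 = 10010010
00000011 xor 11111000 = 11111011
10000100 xor 00000011 = 10000111
01110011 xor 01001110 = 00111101
00000101 xor 01001101 = 01001000
10110110 xor 10100100 = 00010010
10101100 xor 01110111 = 11011011
00110101 xor 11000000 = 11110101
00110000 xor 00011010 = 00101010
00000010 xor 11100000 = 11100010
10010110 xor 01011100 = 11001010
01010101 xor 11001100 = 10011001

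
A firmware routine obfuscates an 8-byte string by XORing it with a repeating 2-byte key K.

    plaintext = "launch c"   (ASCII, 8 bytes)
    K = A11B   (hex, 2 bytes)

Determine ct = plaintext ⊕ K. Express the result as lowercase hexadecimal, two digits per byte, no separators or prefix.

cd7ad475c2738178

The 2-byte key repeats, so the effective keystream is a1 1b a1 1b a1 1b a1 1b.
byte 0: 6c ⊕ a1 = cd
byte 1: 61 ⊕ 1b = 7a
byte 2: 75 ⊕ a1 = d4
byte 3: 6e ⊕ 1b = 75
byte 4: 63 ⊕ a1 = c2
byte 5: 68 ⊕ 1b = 73
byte 6: 20 ⊕ a1 = 81
byte 7: 63 ⊕ 1b = 78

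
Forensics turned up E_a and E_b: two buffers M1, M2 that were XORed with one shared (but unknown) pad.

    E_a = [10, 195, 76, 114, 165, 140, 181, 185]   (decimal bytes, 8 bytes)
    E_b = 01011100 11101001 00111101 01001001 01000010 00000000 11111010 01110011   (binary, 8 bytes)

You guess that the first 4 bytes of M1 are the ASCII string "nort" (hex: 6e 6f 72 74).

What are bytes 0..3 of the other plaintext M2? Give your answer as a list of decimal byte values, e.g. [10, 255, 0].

[56, 69, 3, 79]

First, E_a ⊕ E_b = (M1 ⊕ K) ⊕ (M2 ⊕ K) = M1 ⊕ M2, so the key drops out. Then M2 = (M1 ⊕ M2) ⊕ M1 over the first 4 bytes.
byte 0: (0a xor 5c) xor 6e = 56 xor 6e = 38
byte 1: (c3 xor e9) xor 6f = 2a xor 6f = 45
byte 2: (4c xor 3d) xor 72 = 71 xor 72 = 03
byte 3: (72 xor 49) xor 74 = 3b xor 74 = 4f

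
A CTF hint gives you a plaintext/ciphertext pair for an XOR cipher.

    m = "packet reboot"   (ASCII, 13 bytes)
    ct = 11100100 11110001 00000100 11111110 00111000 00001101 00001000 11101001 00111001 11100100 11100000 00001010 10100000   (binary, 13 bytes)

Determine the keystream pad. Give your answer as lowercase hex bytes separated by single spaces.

Since ct = m ⊕ pad, XORing both sides with m gives pad = m ⊕ ct.
70 xor e4 = 94
61 xor f1 = 90
63 xor 04 = 67
6b xor fe = 95
65 xor 38 = 5d
74 xor 0d = 79
20 xor 08 = 28
72 xor e9 = 9b
65 xor 39 = 5c
62 xor e4 = 86
6f xor e0 = 8f
6f xor 0a = 65
74 xor a0 = d4

94 90 67 95 5d 79 28 9b 5c 86 8f 65 d4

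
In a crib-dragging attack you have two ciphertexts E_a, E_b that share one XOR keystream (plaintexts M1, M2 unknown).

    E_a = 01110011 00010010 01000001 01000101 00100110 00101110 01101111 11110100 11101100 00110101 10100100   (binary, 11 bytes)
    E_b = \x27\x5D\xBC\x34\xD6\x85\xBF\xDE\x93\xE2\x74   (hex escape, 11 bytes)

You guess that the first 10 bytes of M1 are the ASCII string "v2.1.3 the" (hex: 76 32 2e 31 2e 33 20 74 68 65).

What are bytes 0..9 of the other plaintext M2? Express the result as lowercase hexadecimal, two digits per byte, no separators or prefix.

227dd340de98f05e17b2

First, E_a ⊕ E_b = (M1 ⊕ K) ⊕ (M2 ⊕ K) = M1 ⊕ M2, so the key drops out. Then M2 = (M1 ⊕ M2) ⊕ M1 over the first 10 bytes.
byte 0: (73 ⊕ 27) ⊕ 76 = 54 ⊕ 76 = 22
byte 1: (12 ⊕ 5d) ⊕ 32 = 4f ⊕ 32 = 7d
byte 2: (41 ⊕ bc) ⊕ 2e = fd ⊕ 2e = d3
byte 3: (45 ⊕ 34) ⊕ 31 = 71 ⊕ 31 = 40
byte 4: (26 ⊕ d6) ⊕ 2e = f0 ⊕ 2e = de
byte 5: (2e ⊕ 85) ⊕ 33 = ab ⊕ 33 = 98
byte 6: (6f ⊕ bf) ⊕ 20 = d0 ⊕ 20 = f0
byte 7: (f4 ⊕ de) ⊕ 74 = 2a ⊕ 74 = 5e
byte 8: (ec ⊕ 93) ⊕ 68 = 7f ⊕ 68 = 17
byte 9: (35 ⊕ e2) ⊕ 65 = d7 ⊕ 65 = b2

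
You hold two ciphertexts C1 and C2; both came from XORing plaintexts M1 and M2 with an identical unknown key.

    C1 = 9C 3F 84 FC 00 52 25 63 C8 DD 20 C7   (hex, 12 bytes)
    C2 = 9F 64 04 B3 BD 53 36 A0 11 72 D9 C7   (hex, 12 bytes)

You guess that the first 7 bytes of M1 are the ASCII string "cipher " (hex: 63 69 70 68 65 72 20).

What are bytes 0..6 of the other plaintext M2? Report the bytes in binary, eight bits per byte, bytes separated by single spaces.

01100000 00110010 11110000 00100111 11011000 01110011 00110011

First, C1 ⊕ C2 = (M1 ⊕ K) ⊕ (M2 ⊕ K) = M1 ⊕ M2, so the key drops out. Then M2 = (M1 ⊕ M2) ⊕ M1 over the first 7 bytes.
byte 0: (9c ⊕ 9f) ⊕ 63 = 03 ⊕ 63 = 60
byte 1: (3f ⊕ 64) ⊕ 69 = 5b ⊕ 69 = 32
byte 2: (84 ⊕ 04) ⊕ 70 = 80 ⊕ 70 = f0
byte 3: (fc ⊕ b3) ⊕ 68 = 4f ⊕ 68 = 27
byte 4: (00 ⊕ bd) ⊕ 65 = bd ⊕ 65 = d8
byte 5: (52 ⊕ 53) ⊕ 72 = 01 ⊕ 72 = 73
byte 6: (25 ⊕ 36) ⊕ 20 = 13 ⊕ 20 = 33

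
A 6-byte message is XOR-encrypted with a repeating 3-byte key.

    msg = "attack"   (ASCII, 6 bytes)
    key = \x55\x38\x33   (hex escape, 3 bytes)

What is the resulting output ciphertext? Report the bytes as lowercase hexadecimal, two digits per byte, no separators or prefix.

344c47345b58

The 3-byte key repeats, so the effective keystream is 55 38 33 55 38 33.
byte 0: 61 ^ 55 = 34
byte 1: 74 ^ 38 = 4c
byte 2: 74 ^ 33 = 47
byte 3: 61 ^ 55 = 34
byte 4: 63 ^ 38 = 5b
byte 5: 6b ^ 33 = 58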